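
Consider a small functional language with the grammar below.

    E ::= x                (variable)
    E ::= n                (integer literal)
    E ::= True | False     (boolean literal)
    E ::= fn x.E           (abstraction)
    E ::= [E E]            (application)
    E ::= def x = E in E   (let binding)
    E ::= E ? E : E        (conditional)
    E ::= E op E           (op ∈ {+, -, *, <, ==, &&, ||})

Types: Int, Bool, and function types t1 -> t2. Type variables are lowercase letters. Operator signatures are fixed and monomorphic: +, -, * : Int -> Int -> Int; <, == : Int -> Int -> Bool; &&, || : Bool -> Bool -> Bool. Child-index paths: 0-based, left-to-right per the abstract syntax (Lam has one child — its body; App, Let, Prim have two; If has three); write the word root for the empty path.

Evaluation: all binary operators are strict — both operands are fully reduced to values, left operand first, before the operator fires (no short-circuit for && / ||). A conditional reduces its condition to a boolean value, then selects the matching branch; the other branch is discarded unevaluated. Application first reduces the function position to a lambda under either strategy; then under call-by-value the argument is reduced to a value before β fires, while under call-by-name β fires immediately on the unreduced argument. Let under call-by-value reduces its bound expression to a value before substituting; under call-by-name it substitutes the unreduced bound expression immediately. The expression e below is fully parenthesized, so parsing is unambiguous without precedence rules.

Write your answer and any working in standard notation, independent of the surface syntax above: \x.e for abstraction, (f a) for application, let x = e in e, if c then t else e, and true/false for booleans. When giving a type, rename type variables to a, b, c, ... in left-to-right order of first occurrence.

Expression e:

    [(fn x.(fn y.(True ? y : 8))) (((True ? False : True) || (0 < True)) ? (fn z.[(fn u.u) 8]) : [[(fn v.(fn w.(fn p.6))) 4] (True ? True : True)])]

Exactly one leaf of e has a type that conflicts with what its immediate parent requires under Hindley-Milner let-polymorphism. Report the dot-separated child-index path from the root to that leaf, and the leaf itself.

Working:
  unify Bool ~ Bool
y : b
  unify b ~ Int
\y._ : Int -> Int
\x._ : a -> Int -> Int
  unify Bool ~ Bool
  unify Bool ~ Bool
  unify Bool ~ Bool
  unify Int ~ Int
  unify Bool ~ Int
  FAIL: mismatch Bool ~ Int

Answer: 1.0.1.1 : true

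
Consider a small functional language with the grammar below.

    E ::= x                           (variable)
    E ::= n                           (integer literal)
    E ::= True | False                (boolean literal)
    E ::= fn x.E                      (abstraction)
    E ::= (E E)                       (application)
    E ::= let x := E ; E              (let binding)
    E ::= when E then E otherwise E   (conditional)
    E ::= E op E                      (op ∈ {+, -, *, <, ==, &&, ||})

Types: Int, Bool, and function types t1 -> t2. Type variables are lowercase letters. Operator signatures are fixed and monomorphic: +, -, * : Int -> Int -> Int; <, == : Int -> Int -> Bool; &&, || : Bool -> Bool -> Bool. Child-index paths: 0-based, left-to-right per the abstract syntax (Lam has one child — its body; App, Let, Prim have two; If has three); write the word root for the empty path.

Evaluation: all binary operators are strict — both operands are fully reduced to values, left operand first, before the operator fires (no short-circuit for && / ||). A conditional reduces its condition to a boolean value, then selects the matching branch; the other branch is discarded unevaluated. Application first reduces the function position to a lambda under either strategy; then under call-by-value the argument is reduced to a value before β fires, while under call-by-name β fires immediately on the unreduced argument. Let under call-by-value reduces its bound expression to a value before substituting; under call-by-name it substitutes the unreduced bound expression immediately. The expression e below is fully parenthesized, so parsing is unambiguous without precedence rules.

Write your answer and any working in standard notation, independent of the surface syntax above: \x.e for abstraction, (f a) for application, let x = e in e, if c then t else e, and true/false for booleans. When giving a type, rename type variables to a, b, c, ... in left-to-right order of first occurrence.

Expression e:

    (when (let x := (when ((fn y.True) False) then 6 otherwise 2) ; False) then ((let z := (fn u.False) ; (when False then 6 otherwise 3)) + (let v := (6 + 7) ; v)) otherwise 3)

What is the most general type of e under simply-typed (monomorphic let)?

Answer: Int

Trace:
\y._ : a -> Bool
  unify a -> Bool ~ Bool -> b
  unify a ~ Bool
  unify Bool ~ b
_ _ : Bool
  unify Bool ~ Bool
  unify Int ~ Int
let x : Int
  unify Bool ~ Bool
\u._ : c -> Bool
let z : c -> Bool
  unify Bool ~ Bool
  unify Int ~ Int
  unify Int ~ Int
  unify Int ~ Int
  unify Int ~ Int
let v : Int
v : Int
  unify Int ~ Int
  unify Int ~ Int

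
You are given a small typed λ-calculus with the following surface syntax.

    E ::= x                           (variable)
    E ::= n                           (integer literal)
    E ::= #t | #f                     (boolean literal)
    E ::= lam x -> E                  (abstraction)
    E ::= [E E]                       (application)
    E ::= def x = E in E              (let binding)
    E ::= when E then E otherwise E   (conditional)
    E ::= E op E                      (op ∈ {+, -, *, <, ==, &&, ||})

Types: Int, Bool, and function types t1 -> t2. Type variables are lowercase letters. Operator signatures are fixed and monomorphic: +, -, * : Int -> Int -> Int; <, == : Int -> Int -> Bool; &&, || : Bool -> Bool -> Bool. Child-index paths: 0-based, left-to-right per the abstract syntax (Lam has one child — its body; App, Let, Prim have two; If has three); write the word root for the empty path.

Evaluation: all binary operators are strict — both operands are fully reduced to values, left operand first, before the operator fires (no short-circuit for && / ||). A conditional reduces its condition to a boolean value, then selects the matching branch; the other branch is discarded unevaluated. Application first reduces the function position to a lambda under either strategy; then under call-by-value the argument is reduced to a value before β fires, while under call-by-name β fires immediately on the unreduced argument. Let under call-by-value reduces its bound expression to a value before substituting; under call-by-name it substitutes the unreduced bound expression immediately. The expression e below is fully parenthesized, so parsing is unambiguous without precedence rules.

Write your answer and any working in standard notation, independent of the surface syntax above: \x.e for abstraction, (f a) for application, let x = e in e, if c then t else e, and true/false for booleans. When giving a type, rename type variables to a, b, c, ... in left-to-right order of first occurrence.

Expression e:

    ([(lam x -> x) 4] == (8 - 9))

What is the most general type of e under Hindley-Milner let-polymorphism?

Working:
x : a
\x._ : a -> a
  unify a -> a ~ Int -> b
  unify a ~ Int
  unify Int ~ b
_ _ : Int
  unify Int ~ Int
  unify Int ~ Int
  unify Int ~ Int
  unify Int ~ Int

Answer: Bool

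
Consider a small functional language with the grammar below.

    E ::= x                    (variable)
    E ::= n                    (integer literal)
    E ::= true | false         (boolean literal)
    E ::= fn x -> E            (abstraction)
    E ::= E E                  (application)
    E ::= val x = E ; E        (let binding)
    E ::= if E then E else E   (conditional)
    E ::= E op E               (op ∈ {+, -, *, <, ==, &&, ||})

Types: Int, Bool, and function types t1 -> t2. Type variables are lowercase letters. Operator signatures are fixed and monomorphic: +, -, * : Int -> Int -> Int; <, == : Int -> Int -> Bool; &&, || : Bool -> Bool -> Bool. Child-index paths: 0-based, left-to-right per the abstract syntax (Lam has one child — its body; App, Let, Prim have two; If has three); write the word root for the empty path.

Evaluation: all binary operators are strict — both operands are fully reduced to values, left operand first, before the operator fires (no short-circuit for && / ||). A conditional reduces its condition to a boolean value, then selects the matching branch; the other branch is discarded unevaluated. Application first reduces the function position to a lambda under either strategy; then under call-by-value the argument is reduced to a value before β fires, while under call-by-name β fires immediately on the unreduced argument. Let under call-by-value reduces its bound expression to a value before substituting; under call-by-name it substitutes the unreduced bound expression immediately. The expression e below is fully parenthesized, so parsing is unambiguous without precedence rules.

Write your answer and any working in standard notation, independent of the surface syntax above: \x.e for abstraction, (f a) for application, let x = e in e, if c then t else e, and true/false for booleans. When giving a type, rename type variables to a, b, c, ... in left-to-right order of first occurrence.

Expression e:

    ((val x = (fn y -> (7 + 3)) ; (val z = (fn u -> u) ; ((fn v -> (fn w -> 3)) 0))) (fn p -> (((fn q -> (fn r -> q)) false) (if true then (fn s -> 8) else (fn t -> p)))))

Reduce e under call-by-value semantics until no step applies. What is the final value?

Derivation:
step 0: ((let x = (\y.(7 + 3)) in (let z = (\u.u) in ((\v.(\w.3)) 0))) (\p.(((\q.(\r.q)) false) (if true then (\s.8) else (\t.p)))))
step 1: [let@0] ((let z = (\u.u) in ((\v.(\w.3)) 0)) (\p.(((\q.(\r.q)) false) (if true then (\s.8) else (\t.p)))))
step 2: [let@0] (((\v.(\w.3)) 0) (\p.(((\q.(\r.q)) false) (if true then (\s.8) else (\t.p)))))
step 3: [beta@0] ((\w.3) (\p.(((\q.(\r.q)) false) (if true then (\s.8) else (\t.p)))))
step 4: [beta@root] 3

Answer: 3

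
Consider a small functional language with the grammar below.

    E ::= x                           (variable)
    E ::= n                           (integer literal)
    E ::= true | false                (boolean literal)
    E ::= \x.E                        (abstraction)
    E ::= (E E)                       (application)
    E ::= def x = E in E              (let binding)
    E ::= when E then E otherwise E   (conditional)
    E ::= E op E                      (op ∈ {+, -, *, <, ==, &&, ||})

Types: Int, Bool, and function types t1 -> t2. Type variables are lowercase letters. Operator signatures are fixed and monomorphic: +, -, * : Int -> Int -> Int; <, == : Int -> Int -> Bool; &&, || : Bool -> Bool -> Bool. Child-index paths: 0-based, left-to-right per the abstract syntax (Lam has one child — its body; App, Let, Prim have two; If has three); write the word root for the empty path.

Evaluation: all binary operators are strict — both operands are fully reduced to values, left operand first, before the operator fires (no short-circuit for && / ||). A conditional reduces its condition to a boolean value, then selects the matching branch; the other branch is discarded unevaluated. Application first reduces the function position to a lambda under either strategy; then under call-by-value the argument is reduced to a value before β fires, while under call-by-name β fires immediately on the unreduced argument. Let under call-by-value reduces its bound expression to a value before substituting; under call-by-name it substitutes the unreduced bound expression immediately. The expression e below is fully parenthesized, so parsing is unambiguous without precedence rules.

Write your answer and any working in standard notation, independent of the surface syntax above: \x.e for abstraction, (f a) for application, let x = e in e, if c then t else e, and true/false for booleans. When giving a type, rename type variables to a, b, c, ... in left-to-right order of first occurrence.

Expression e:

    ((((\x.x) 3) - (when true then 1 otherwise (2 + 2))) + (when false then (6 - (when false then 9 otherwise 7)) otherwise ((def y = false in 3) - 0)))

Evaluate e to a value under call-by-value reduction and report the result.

Working:
step 0: ((((\x.x) 3) - (if true then 1 else (2 + 2))) + (if false then (6 - (if false then 9 else 7)) else ((let y = false in 3) - 0)))
step 1: [beta@0.0] ((3 - (if true then 1 else (2 + 2))) + (if false then (6 - (if false then 9 else 7)) else ((let y = false in 3) - 0)))
step 2: [if@0.1] ((3 - 1) + (if false then (6 - (if false then 9 else 7)) else ((let y = false in 3) - 0)))
step 3: [delta@0] (2 + (if false then (6 - (if false then 9 else 7)) else ((let y = false in 3) - 0)))
step 4: [if@1] (2 + ((let y = false in 3) - 0))
step 5: [let@1.0] (2 + (3 - 0))
step 6: [delta@1] (2 + 3)
step 7: [delta@root] 5

Answer: 5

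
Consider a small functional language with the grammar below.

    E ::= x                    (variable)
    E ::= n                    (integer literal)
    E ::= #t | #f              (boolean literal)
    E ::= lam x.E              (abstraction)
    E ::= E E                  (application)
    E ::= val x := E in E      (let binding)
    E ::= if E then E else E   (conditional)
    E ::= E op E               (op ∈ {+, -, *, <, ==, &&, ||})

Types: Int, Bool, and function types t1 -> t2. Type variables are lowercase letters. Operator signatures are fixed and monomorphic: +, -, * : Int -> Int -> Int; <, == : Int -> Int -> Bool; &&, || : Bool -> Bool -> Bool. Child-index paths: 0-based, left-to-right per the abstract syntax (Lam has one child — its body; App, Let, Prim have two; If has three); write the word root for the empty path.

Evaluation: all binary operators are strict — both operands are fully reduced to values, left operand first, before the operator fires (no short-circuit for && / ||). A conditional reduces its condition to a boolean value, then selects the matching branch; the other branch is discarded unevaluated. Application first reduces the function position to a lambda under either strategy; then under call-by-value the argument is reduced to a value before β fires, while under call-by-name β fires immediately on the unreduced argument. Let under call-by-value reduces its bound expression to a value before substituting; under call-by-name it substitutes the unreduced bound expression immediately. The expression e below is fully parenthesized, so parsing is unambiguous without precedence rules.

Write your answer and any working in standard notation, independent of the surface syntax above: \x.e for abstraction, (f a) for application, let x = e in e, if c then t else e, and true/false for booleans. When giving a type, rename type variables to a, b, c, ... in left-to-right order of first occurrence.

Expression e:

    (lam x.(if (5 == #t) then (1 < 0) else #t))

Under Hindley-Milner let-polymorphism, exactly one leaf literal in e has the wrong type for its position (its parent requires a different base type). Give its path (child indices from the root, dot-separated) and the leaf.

Answer: 0.0.1 : true

Derivation:
  unify Int ~ Int
  unify Bool ~ Int
  FAIL: mismatch Bool ~ Int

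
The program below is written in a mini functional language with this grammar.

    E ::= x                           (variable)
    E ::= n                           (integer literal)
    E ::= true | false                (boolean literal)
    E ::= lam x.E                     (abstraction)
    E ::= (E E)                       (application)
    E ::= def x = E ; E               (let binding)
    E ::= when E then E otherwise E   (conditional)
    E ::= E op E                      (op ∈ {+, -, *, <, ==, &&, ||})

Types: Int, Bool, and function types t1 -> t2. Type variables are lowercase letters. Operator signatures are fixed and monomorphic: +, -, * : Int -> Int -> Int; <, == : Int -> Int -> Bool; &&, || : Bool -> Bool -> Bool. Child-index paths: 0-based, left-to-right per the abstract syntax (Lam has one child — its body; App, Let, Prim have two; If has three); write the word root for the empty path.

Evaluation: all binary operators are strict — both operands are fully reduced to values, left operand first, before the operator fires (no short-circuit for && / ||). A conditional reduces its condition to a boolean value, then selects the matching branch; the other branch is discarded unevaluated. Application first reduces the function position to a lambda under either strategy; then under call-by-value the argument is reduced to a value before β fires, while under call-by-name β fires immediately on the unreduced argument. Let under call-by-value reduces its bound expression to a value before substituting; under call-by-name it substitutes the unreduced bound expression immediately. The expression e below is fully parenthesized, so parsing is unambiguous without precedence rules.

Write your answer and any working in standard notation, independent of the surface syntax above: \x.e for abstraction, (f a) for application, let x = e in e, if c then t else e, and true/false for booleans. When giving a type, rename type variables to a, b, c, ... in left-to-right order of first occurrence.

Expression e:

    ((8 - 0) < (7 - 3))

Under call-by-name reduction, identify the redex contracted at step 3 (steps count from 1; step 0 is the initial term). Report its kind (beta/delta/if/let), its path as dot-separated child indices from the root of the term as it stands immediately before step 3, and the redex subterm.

Answer: delta at root : (8 < 4)

Working:
step 0: ((8 - 0) < (7 - 3))
step 1: [delta@0] (8 < (7 - 3))
step 2: [delta@1] (8 < 4)
step 3: [delta@root] false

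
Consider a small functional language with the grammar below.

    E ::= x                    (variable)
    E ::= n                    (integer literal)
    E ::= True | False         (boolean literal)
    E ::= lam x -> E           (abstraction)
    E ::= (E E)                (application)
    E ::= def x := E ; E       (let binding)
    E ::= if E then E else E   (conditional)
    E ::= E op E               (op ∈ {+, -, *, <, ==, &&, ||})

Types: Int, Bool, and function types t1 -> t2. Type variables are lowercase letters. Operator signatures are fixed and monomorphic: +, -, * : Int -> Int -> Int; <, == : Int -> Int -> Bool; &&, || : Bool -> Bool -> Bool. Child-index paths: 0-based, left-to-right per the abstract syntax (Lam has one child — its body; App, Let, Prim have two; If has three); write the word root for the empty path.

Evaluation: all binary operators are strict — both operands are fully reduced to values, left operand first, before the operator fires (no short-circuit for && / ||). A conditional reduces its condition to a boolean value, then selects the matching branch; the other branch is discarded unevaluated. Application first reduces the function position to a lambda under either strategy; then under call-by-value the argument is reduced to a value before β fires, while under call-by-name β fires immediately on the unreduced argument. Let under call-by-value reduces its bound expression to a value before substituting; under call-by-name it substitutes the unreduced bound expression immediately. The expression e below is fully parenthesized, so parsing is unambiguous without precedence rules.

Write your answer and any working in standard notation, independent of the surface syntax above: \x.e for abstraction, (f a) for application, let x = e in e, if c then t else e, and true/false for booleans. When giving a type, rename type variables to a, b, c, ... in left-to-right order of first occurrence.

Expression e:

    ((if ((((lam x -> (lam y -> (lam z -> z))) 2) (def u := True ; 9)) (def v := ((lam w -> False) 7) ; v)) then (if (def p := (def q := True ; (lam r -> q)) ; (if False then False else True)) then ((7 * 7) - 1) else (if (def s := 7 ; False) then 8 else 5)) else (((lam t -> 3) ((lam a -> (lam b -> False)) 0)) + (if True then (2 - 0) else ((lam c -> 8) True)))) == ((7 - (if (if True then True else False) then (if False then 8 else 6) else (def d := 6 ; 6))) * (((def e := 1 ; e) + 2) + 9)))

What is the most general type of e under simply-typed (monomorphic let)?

Working:
z : c
\z._ : c -> c
\y._ : b -> c -> c
\x._ : a -> b -> c -> c
  unify a -> b -> c -> c ~ Int -> d
  unify a ~ Int
  unify b -> c -> c ~ d
_ _ : b -> c -> c
let u : Bool
  unify b -> c -> c ~ Int -> e
  unify b ~ Int
  unify c -> c ~ e
_ _ : c -> c
\w._ : f -> Bool
  unify f -> Bool ~ Int -> g
  unify f ~ Int
  unify Bool ~ g
_ _ : Bool
let v : Bool
v : Bool
  unify c -> c ~ Bool -> h
  unify c ~ Bool
  unify Bool ~ h
_ _ : Bool
  unify Bool ~ Bool
let q : Bool
q : Bool
\r._ : i -> Bool
let p : i -> Bool
  unify Bool ~ Bool
  unify Bool ~ Bool
  unify Bool ~ Bool
  unify Int ~ Int
  unify Int ~ Int
  unify Int ~ Int
  unify Int ~ Int
let s : Int
  unify Bool ~ Bool
  unify Int ~ Int
  unify Int ~ Int
\t._ : j -> Int
\b._ : l -> Bool
\a._ : k -> l -> Bool
  unify k -> l -> Bool ~ Int -> m
  unify k ~ Int
  unify l -> Bool ~ m
_ _ : l -> Bool
  unify j -> Int ~ (l -> Bool) -> n
  unify j ~ l -> Bool
  unify Int ~ n
_ _ : Int
  unify Int ~ Int
  unify Bool ~ Bool
  unify Int ~ Int
  unify Int ~ Int
\c._ : o -> Int
  unify o -> Int ~ Bool -> p
  unify o ~ Bool
  unify Int ~ p
_ _ : Int
  unify Int ~ Int
  unify Int ~ Int
  unify Int ~ Int
  unify Int ~ Int
  unify Int ~ Int
  unify Bool ~ Bool
  unify Bool ~ Bool
  unify Bool ~ Bool
  unify Bool ~ Bool
  unify Int ~ Int
let d : Int
  unify Int ~ Int
  unify Int ~ Int
  unify Int ~ Int
let e : Int
e : Int
  unify Int ~ Int
  unify Int ~ Int
  unify Int ~ Int
  unify Int ~ Int
  unify Int ~ Int
  unify Int ~ Int

Answer: Bool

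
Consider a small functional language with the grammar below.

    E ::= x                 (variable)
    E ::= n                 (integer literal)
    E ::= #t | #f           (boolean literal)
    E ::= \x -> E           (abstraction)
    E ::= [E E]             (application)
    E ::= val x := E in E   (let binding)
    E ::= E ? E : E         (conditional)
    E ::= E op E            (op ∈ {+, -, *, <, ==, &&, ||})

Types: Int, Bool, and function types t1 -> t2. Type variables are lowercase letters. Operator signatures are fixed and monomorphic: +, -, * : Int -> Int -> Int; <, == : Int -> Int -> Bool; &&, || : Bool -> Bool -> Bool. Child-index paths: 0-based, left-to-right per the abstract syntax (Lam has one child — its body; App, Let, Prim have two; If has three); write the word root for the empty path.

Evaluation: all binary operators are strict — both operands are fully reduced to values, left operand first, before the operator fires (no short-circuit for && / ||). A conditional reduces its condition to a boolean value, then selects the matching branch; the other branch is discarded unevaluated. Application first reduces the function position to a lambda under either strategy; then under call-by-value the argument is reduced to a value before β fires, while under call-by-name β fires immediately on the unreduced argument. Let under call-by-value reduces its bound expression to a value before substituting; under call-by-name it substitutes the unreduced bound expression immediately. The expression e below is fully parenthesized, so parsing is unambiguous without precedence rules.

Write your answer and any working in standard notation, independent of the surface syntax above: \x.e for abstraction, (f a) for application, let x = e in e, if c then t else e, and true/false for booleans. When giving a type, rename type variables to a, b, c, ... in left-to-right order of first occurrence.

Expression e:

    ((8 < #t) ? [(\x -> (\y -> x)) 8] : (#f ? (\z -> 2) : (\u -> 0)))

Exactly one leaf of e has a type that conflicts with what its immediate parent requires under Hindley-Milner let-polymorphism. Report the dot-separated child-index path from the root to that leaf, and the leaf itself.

Answer: 0.1 : true

Working:
  unify Int ~ Int
  unify Bool ~ Int
  FAIL: mismatch Bool ~ Int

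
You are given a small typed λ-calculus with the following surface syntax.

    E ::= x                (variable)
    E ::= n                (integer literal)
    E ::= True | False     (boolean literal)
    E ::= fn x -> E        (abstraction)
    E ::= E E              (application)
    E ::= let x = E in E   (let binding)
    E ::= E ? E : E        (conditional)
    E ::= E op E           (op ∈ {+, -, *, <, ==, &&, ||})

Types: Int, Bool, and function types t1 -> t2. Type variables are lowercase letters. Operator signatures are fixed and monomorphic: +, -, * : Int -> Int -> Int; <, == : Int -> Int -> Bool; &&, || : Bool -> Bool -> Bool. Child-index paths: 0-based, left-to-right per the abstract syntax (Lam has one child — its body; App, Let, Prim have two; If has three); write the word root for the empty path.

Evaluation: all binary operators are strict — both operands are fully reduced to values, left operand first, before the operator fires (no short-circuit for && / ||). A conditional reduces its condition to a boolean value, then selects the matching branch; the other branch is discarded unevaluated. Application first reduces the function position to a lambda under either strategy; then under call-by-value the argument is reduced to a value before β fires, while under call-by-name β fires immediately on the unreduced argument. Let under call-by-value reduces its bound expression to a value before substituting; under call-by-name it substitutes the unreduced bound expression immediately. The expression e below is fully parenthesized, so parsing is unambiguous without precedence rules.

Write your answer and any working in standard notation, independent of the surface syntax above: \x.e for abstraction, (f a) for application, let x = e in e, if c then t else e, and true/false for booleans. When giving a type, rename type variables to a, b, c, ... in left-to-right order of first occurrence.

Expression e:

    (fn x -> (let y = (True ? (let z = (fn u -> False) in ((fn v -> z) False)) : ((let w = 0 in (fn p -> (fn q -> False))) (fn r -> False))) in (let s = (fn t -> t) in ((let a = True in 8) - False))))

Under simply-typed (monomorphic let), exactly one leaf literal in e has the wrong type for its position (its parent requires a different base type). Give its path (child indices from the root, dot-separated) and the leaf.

Working:
  unify Bool ~ Bool
\u._ : b -> Bool
let z : b -> Bool
z : b -> Bool
\v._ : c -> b -> Bool
  unify c -> b -> Bool ~ Bool -> d
  unify c ~ Bool
  unify b -> Bool ~ d
_ _ : b -> Bool
let w : Int
\q._ : f -> Bool
\p._ : e -> f -> Bool
\r._ : g -> Bool
  unify e -> f -> Bool ~ (g -> Bool) -> h
  unify e ~ g -> Bool
  unify f -> Bool ~ h
_ _ : f -> Bool
  unify b -> Bool ~ f -> Bool
  unify b ~ f
  unify Bool ~ Bool
let y : f -> Bool
t : i
\t._ : i -> i
let s : i -> i
let a : Bool
  unify Int ~ Int
  unify Bool ~ Int
  FAIL: mismatch Bool ~ Int

Answer: 0.1.1.1 : false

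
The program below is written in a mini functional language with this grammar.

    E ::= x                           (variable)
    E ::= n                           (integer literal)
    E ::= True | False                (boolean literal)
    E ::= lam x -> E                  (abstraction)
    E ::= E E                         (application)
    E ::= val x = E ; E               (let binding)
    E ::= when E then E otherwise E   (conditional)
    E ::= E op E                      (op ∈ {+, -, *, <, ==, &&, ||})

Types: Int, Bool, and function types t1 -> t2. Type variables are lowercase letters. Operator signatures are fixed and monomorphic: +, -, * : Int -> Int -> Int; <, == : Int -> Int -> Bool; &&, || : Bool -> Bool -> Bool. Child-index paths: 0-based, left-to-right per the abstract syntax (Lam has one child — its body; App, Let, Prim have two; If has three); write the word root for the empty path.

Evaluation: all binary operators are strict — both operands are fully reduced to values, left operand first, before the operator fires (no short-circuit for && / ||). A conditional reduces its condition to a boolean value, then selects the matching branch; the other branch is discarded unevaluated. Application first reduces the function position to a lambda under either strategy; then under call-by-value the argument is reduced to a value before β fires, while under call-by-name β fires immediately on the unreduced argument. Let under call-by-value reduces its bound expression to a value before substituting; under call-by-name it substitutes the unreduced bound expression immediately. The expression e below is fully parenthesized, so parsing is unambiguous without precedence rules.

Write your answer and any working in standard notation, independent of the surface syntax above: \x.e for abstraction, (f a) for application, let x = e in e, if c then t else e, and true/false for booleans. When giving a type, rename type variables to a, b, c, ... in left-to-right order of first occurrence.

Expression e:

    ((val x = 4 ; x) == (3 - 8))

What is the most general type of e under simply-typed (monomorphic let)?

Trace:
let x : Int
x : Int
  unify Int ~ Int
  unify Int ~ Int
  unify Int ~ Int
  unify Int ~ Int

Answer: Bool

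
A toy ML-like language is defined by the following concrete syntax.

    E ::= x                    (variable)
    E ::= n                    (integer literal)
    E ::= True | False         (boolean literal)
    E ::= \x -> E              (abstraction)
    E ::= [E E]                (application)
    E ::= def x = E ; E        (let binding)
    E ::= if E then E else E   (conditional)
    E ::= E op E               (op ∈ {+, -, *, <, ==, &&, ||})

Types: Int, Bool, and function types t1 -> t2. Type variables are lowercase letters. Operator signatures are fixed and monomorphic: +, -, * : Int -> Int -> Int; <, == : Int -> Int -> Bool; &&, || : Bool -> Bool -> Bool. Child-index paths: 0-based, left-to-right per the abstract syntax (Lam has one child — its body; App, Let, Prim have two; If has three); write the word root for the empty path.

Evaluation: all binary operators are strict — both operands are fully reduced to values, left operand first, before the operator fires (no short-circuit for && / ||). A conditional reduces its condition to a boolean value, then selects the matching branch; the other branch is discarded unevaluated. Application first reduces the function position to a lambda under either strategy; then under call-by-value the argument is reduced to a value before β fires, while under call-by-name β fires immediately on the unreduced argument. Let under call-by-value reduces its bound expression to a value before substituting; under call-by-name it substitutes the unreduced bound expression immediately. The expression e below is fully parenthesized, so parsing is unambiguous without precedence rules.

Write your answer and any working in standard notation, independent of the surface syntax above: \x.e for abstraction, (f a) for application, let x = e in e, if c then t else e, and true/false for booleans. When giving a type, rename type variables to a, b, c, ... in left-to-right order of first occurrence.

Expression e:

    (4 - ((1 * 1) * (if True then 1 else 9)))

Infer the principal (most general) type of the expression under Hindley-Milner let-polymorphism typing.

Answer: Int

Derivation:
  unify Int ~ Int
  unify Int ~ Int
  unify Int ~ Int
  unify Int ~ Int
  unify Bool ~ Bool
  unify Int ~ Int
  unify Int ~ Int
  unify Int ~ Int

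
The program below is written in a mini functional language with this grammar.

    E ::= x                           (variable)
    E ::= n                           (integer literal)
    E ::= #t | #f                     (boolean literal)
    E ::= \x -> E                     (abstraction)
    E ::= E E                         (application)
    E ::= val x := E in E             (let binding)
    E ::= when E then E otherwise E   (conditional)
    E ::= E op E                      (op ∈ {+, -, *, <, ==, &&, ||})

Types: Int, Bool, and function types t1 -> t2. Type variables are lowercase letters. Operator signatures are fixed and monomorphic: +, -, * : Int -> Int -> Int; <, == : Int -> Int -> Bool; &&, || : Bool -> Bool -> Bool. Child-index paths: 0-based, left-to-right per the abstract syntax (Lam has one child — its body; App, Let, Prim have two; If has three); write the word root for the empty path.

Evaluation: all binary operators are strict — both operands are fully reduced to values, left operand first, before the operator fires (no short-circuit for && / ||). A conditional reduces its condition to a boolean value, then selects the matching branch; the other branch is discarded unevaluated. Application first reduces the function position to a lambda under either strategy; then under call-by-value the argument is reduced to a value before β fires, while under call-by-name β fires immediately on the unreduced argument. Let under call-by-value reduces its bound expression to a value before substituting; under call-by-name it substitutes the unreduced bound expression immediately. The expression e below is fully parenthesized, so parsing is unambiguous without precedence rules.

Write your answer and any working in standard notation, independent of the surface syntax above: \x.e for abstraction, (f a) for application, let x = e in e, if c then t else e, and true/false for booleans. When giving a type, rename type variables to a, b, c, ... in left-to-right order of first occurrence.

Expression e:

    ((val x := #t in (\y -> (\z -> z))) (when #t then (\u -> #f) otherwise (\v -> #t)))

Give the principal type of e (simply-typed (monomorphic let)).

Derivation:
let x : Bool
z : b
\z._ : b -> b
\y._ : a -> b -> b
  unify Bool ~ Bool
\u._ : c -> Bool
\v._ : d -> Bool
  unify c -> Bool ~ d -> Bool
  unify c ~ d
  unify Bool ~ Bool
  unify a -> b -> b ~ (d -> Bool) -> e
  unify a ~ d -> Bool
  unify b -> b ~ e
_ _ : b -> b

Answer: a -> a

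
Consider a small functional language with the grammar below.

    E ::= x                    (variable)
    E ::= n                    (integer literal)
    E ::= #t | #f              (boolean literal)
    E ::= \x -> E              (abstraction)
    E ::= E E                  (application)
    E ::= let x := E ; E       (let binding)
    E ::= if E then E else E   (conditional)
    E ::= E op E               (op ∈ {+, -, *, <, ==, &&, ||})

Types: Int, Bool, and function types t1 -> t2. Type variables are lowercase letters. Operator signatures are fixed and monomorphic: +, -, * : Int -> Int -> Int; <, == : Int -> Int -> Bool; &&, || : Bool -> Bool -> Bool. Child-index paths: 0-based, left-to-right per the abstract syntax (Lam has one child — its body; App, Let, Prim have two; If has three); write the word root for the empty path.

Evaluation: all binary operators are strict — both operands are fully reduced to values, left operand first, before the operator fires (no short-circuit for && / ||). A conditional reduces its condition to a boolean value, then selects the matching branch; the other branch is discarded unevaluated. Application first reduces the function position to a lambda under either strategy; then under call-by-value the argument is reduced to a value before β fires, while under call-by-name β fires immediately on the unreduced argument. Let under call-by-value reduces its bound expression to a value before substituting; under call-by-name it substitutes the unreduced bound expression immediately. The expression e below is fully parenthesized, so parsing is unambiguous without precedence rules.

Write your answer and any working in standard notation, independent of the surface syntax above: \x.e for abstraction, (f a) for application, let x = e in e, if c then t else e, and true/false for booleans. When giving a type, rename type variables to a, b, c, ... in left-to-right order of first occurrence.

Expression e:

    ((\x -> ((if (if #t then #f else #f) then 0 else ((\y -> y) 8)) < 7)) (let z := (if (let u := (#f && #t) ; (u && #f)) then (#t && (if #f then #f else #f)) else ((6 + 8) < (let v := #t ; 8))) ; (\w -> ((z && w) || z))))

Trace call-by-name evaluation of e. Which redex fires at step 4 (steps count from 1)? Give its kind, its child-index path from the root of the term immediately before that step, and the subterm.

Answer: beta at 0 : ((\y.y) 8)

Working:
step 0: ((\x.((if (if true then false else false) then 0 else ((\y.y) 8)) < 7)) (let z = (if (let u = (false && true) in (u && false)) then (true && (if false then false else false)) else ((6 + 8) < (let v = true in 8))) in (\w.((z && w) || z))))
step 1: [beta@root] ((if (if true then false else false) then 0 else ((\y.y) 8)) < 7)
step 2: [if@0.0] ((if false then 0 else ((\y.y) 8)) < 7)
step 3: [if@0] (((\y.y) 8) < 7)
step 4: [beta@0] (8 < 7)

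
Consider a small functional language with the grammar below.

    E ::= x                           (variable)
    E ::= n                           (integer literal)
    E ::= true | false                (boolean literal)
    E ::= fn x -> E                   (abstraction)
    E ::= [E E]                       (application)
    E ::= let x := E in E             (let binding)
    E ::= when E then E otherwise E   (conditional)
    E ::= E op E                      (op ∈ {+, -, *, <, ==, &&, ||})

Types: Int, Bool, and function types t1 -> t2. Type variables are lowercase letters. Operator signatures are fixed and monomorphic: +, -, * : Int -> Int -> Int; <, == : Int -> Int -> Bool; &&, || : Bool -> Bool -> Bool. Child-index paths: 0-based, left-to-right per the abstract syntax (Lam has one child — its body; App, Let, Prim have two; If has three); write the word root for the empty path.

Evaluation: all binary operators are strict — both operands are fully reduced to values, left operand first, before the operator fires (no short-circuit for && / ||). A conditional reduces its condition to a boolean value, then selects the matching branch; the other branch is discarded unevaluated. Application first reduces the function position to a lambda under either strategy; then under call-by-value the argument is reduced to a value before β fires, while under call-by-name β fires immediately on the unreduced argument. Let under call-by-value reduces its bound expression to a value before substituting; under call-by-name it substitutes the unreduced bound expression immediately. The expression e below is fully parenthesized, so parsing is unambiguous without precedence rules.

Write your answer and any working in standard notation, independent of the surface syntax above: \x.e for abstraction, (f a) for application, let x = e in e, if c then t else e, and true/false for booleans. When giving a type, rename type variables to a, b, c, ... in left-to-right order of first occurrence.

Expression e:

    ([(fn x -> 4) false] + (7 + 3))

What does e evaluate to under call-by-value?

Derivation:
step 0: (((\x.4) false) + (7 + 3))
step 1: [beta@0] (4 + (7 + 3))
step 2: [delta@1] (4 + 10)
step 3: [delta@root] 14

Answer: 14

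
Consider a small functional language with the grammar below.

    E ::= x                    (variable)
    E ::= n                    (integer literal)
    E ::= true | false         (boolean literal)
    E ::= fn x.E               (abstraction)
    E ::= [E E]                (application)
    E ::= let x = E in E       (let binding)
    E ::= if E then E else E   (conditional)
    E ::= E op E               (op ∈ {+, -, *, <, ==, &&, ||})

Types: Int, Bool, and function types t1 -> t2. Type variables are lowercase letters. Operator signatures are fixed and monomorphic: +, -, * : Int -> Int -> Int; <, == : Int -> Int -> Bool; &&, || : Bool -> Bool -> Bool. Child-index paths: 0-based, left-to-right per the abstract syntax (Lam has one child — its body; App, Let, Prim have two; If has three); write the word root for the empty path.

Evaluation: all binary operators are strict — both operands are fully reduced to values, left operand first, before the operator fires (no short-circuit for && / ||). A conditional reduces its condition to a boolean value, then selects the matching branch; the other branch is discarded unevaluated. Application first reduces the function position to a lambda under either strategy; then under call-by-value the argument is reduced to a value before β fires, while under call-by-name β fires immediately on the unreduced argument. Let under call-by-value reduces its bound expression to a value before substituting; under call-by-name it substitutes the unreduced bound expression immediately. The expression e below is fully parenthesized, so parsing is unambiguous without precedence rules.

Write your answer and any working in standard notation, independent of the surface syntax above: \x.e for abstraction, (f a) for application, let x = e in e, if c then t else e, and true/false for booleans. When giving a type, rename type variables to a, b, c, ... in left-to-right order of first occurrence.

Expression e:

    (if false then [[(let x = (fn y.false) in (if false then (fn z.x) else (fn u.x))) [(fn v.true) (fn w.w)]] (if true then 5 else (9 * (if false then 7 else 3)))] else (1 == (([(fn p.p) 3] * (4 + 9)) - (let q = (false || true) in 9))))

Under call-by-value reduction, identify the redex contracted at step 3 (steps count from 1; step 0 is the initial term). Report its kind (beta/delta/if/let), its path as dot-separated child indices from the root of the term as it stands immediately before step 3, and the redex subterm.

Answer: delta at 1.0.1 : (4 + 9)

Derivation:
step 0: (if false then (((let x = (\y.false) in (if false then (\z.x) else (\u.x))) ((\v.true) (\w.w))) (if true then 5 else (9 * (if false then 7 else 3)))) else (1 == ((((\p.p) 3) * (4 + 9)) - (let q = (false || true) in 9))))
step 1: [if@root] (1 == ((((\p.p) 3) * (4 + 9)) - (let q = (false || true) in 9)))
step 2: [beta@1.0.0] (1 == ((3 * (4 + 9)) - (let q = (false || true) in 9)))
step 3: [delta@1.0.1] (1 == ((3 * 13) - (let q = (false || true) in 9)))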